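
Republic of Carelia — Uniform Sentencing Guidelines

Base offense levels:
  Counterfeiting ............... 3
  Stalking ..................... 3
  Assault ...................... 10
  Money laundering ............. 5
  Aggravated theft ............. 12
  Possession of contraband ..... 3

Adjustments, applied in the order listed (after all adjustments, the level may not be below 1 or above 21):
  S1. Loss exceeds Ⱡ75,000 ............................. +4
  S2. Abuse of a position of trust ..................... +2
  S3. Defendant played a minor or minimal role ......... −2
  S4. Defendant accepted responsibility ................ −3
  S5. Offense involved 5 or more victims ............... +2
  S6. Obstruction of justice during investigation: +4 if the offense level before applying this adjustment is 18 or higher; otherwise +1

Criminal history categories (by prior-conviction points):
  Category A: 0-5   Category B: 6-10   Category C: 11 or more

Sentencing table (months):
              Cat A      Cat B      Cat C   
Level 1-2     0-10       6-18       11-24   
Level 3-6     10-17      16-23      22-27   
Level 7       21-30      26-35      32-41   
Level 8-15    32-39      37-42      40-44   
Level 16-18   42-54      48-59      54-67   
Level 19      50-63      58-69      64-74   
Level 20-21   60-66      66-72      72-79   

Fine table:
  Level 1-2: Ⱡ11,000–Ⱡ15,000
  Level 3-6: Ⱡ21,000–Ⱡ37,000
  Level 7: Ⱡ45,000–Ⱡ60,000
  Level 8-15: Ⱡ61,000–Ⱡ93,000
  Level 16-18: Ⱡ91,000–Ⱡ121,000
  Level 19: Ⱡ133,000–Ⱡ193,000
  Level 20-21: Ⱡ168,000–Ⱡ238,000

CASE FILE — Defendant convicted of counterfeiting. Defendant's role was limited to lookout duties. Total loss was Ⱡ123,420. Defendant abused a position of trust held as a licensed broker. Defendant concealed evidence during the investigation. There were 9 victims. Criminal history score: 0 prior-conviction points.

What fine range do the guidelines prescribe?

Base offense level for counterfeiting: 3.
S1 applies: 3 + 4 = 7.
S2 applies: 7 + 2 = 9.
S3 applies: 9 − 2 = 7.
S5 applies: 7 + 2 = 9.
S6 applies (level before this adjustment is 9 < 18, so +1): 9 + 1 = 10.
Final offense level: 10.
Level 10 falls in the 8-15 band.
Fine table: Level 8-15 → Ⱡ61,000–Ⱡ93,000.

Ⱡ61,000–Ⱡ93,000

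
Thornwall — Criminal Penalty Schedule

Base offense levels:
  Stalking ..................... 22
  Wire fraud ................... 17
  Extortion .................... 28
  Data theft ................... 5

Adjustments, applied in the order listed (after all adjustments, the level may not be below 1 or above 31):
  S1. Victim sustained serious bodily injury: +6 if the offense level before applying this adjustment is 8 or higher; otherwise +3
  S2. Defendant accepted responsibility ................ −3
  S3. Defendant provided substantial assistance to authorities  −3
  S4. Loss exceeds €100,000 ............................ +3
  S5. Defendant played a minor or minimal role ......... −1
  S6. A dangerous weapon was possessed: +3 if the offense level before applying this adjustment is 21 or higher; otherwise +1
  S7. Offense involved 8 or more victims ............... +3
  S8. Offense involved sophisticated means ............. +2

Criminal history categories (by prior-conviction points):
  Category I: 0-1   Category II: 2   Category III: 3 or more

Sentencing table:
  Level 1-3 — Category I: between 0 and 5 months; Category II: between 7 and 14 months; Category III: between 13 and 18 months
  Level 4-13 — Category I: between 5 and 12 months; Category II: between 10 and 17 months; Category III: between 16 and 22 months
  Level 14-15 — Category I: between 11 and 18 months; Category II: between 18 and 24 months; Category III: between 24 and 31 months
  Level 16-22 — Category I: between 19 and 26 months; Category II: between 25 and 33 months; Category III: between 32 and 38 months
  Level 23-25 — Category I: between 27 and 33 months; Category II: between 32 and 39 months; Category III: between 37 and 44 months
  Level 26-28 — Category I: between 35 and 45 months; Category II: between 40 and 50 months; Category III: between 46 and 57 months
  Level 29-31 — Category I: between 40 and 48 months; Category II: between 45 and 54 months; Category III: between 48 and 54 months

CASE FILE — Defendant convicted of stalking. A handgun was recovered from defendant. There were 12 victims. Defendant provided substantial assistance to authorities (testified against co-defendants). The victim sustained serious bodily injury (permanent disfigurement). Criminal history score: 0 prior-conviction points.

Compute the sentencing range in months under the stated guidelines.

40-48 months

Base offense level for stalking: 22.
S1 applies (level before this adjustment is 22 ≥ 8, so +6): 22 + 6 = 28.
S3 applies: 28 − 3 = 25.
S4 does not apply.
S5 does not apply.
S6 applies (level before this adjustment is 25 ≥ 21, so +3): 25 + 3 = 28.
S7 applies: 28 + 3 = 31.
Final offense level: 31.
Criminal history: 0 prior points → Category I (0-1).
Level 31 falls in the 29-31 band.
Grid: Level 29-31 × Category I = 40-48 months.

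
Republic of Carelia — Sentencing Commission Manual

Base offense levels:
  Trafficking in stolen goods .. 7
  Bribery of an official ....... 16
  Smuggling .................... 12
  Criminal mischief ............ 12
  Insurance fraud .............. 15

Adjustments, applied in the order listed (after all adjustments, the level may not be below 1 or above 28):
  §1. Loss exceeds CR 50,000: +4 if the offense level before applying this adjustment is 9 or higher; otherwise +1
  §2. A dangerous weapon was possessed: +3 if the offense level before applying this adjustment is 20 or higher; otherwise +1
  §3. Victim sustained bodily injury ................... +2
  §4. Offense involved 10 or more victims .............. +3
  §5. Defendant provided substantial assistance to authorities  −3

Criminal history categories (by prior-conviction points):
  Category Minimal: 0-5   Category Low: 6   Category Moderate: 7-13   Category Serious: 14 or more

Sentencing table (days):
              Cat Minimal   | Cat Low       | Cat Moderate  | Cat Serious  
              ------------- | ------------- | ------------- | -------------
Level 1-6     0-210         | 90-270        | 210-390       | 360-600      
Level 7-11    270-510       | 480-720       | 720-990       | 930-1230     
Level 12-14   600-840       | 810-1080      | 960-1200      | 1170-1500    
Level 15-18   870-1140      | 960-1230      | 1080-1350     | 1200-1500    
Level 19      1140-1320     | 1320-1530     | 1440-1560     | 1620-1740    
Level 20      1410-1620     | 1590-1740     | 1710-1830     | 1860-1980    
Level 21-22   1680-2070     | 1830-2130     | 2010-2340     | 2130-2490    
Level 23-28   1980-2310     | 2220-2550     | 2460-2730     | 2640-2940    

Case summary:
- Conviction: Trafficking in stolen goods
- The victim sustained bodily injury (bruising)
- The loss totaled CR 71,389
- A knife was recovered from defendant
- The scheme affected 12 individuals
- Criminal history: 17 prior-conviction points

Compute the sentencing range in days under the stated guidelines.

Base offense level for trafficking in stolen goods: 7.
§1 applies (level before this adjustment is 7 < 9, so +1): 7 + 1 = 8.
§2 applies (level before this adjustment is 8 < 20, so +1): 8 + 1 = 9.
§3 applies: 9 + 2 = 11.
§4 applies: 11 + 3 = 14.
Final offense level: 14.
Criminal history: 17 prior points → Category Serious (14+).
Level 14 falls in the 12-14 band.
Grid: Level 12-14 × Category Serious = 1170-1500 days.

1170-1500 days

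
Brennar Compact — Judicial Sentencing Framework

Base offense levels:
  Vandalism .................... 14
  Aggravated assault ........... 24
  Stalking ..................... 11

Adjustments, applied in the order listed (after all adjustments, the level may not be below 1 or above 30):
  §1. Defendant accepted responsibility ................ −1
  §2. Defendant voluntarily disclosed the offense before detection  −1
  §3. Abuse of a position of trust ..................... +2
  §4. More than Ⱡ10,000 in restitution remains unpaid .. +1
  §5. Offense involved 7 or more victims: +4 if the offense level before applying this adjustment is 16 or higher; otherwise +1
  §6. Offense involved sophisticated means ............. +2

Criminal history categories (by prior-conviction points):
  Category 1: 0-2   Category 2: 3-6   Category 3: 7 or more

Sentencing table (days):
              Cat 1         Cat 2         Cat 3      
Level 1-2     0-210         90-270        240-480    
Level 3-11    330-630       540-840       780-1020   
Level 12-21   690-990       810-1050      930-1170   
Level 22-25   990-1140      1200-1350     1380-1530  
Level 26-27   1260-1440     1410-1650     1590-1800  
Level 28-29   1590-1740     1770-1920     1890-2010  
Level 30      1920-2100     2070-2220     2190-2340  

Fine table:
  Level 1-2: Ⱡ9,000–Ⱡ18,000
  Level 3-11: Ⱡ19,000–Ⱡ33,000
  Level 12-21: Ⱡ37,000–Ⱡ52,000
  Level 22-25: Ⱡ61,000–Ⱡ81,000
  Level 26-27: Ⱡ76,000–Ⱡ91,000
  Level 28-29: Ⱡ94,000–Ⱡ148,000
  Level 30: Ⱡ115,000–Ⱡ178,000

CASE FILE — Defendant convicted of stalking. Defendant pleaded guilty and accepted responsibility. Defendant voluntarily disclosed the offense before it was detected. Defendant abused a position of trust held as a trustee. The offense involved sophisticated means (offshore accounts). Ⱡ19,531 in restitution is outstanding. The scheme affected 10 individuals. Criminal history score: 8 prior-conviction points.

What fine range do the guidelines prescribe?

Ⱡ37,000–Ⱡ52,000

Base offense level for stalking: 11.
§1 applies: 11 − 1 = 10.
§2 applies: 10 − 1 = 9.
§3 applies: 9 + 2 = 11.
§4 applies: 11 + 1 = 12.
§5 applies (level before this adjustment is 12 < 16, so +1): 12 + 1 = 13.
§6 applies: 13 + 2 = 15.
Final offense level: 15.
Level 15 falls in the 12-21 band.
Fine table: Level 12-21 → Ⱡ37,000–Ⱡ52,000.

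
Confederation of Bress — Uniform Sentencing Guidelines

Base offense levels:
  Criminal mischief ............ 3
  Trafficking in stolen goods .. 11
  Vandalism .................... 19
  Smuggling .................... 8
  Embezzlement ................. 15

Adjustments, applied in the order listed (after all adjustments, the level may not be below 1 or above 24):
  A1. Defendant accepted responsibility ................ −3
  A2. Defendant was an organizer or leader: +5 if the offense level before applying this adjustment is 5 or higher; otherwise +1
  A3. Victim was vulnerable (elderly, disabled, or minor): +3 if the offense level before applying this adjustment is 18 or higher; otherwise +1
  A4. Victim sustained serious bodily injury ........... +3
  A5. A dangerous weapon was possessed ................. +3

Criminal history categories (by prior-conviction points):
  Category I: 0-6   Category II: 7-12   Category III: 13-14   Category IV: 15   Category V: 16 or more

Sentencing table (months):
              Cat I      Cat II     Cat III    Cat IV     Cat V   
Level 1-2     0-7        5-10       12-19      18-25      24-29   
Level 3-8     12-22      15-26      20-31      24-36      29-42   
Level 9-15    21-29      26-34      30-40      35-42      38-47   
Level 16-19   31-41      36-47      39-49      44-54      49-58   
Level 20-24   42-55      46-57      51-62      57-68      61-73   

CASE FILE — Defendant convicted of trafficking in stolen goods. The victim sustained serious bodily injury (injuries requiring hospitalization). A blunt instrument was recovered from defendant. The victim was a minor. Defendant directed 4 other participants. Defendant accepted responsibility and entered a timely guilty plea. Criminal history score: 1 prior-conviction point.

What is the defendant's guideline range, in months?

42-55 months

Base offense level for trafficking in stolen goods: 11.
A1 applies: 11 − 3 = 8.
A2 applies (level before this adjustment is 8 ≥ 5, so +5): 8 + 5 = 13.
A3 applies (level before this adjustment is 13 < 18, so +1): 13 + 1 = 14.
A4 applies: 14 + 3 = 17.
A5 applies: 17 + 3 = 20.
Final offense level: 20.
Criminal history: 1 prior point → Category I (0-6).
Level 20 falls in the 20-24 band.
Grid: Level 20-24 × Category I = 42-55 months.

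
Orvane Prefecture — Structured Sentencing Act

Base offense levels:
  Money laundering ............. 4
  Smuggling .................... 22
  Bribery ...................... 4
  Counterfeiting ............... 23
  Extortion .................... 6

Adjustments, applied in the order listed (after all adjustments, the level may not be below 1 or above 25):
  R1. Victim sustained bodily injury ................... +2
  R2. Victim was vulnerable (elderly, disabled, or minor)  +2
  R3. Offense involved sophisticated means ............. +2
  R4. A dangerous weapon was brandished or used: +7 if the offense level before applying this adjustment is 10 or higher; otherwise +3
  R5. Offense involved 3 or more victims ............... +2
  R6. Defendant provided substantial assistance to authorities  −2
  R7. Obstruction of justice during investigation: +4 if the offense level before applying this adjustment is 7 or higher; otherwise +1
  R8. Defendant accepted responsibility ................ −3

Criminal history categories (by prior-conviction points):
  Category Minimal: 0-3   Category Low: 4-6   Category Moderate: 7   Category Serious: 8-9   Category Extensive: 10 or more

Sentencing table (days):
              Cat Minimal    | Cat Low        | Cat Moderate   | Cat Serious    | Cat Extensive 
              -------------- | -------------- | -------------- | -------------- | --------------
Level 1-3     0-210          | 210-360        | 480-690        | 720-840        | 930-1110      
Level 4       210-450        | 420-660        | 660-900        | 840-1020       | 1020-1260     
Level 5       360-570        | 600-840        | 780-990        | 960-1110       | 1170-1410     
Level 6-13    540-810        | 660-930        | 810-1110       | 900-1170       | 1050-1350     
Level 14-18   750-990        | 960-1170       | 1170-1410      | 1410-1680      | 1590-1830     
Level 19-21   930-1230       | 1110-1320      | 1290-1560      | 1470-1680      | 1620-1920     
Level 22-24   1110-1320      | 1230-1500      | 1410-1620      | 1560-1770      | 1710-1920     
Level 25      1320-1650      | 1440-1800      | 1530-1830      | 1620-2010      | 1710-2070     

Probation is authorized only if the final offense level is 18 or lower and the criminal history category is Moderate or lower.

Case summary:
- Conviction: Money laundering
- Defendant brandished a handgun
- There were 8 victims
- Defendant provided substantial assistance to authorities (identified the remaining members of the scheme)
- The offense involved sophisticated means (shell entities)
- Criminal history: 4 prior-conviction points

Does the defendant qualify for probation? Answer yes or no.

Base offense level for money laundering: 4.
R2 does not apply.
R3 applies: 4 + 2 = 6.
R4 applies (level before this adjustment is 6 < 10, so +3): 6 + 3 = 9.
R5 applies: 9 + 2 = 11.
R6 applies: 11 − 2 = 9.
R8 does not apply.
Final offense level: 9.
Criminal history: 4 prior points → Category Low (4-6).
Level 9 falls in the 6-13 band.
Grid: Level 6-13 × Category Low = 660-930 days.
Probation check: level 9 ≤ 18 and category Low ≤ Moderate → eligible.

Yes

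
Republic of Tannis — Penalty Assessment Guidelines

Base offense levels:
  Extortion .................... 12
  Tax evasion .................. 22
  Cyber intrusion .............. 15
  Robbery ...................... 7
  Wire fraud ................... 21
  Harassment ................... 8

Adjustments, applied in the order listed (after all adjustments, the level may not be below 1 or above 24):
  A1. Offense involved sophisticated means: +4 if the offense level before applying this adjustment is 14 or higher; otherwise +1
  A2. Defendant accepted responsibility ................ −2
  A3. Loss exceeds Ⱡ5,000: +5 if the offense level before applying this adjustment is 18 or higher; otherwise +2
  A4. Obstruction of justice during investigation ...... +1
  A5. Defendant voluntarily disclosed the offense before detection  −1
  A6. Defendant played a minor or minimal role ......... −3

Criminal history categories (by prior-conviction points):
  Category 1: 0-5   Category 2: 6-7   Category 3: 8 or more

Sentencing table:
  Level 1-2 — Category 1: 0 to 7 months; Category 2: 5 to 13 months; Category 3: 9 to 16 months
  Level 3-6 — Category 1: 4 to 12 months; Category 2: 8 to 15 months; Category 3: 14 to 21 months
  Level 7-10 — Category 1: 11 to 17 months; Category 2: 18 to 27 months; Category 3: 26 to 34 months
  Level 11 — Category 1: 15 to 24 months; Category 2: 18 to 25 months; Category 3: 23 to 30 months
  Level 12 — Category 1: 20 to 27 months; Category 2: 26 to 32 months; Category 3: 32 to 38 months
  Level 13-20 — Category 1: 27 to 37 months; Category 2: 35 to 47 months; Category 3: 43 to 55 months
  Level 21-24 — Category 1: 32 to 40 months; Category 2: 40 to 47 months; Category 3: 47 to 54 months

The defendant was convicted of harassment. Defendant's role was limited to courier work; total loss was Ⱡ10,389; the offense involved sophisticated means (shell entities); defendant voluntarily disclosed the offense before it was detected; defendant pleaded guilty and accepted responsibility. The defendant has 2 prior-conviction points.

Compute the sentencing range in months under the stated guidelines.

Base offense level for harassment: 8.
A1 applies (level before this adjustment is 8 < 14, so +1): 8 + 1 = 9.
A2 applies: 9 − 2 = 7.
A3 applies (level before this adjustment is 7 < 18, so +2): 7 + 2 = 9.
A5 applies: 9 − 1 = 8.
A6 applies: 8 − 3 = 5.
Final offense level: 5.
Criminal history: 2 prior points → Category 1 (0-5).
Level 5 falls in the 3-6 band.
Grid: Level 3-6 × Category 1 = 4-12 months.

4-12 months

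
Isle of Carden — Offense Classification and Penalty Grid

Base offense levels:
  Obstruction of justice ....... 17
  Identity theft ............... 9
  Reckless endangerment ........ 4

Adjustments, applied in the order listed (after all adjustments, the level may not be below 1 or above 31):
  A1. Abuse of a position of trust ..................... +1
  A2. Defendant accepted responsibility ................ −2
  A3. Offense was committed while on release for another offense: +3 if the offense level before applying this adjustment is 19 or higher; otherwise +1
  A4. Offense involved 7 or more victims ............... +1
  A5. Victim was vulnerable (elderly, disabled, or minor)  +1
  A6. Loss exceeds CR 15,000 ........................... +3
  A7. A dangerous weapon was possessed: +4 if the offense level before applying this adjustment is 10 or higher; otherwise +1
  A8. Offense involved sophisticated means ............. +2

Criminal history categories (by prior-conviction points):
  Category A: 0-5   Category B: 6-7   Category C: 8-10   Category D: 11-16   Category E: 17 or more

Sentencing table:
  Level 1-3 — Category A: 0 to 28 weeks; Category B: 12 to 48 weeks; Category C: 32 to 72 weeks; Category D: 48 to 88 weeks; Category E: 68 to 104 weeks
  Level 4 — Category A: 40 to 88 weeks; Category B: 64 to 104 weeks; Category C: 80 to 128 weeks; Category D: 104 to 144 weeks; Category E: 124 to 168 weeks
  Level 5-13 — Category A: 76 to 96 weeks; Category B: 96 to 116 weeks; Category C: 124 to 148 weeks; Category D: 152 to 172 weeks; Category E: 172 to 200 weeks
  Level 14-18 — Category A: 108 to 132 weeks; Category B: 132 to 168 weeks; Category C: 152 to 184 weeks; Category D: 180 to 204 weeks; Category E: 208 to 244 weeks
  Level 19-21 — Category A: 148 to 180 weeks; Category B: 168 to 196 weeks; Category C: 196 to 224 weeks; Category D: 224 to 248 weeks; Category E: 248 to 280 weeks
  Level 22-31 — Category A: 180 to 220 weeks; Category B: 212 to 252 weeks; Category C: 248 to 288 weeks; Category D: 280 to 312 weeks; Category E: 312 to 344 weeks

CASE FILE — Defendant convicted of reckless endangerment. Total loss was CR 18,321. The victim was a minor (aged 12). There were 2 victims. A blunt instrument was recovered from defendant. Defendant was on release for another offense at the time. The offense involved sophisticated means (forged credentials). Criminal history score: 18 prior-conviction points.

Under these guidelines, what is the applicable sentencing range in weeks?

Base offense level for reckless endangerment: 4.
A2 does not apply.
A3 applies (level before this adjustment is 4 < 19, so +1): 4 + 1 = 5.
A5 applies: 5 + 1 = 6.
A6 applies: 6 + 3 = 9.
A7 applies (level before this adjustment is 9 < 10, so +1): 9 + 1 = 10.
A8 applies: 10 + 2 = 12.
Final offense level: 12.
Criminal history: 18 prior points → Category E (17+).
Level 12 falls in the 5-13 band.
Grid: Level 5-13 × Category E = 172-200 weeks.

172-200 weeks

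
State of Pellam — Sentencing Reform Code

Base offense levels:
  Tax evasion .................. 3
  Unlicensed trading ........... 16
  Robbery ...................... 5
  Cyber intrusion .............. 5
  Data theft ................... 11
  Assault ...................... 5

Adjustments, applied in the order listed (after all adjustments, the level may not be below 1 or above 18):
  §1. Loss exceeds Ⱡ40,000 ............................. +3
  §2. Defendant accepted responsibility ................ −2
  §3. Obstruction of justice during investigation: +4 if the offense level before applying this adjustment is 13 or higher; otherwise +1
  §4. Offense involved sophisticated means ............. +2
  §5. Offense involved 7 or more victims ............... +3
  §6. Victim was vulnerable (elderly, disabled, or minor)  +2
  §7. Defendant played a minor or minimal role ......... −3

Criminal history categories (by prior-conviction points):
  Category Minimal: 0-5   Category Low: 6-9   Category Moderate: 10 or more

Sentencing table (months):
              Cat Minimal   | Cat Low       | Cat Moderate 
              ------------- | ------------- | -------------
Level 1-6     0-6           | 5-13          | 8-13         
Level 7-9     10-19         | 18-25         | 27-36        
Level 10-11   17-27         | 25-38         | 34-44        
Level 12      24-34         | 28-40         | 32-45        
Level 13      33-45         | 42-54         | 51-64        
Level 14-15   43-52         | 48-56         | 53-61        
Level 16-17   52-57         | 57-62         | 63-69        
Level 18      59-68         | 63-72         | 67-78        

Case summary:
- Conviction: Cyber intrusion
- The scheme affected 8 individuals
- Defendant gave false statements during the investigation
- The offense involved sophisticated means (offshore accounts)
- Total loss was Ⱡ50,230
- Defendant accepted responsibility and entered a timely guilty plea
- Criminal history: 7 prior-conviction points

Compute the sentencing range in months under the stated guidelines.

Base offense level for cyber intrusion: 5.
§1 applies: 5 + 3 = 8.
§2 applies: 8 − 2 = 6.
§3 applies (level before this adjustment is 6 < 13, so +1): 6 + 1 = 7.
§4 applies: 7 + 2 = 9.
§5 applies: 9 + 3 = 12.
§6 does not apply.
Final offense level: 12.
Criminal history: 7 prior points → Category Low (6-9).
Level 12 falls in the 12 band.
Grid: Level 12 × Category Low = 28-40 months.

28-40 months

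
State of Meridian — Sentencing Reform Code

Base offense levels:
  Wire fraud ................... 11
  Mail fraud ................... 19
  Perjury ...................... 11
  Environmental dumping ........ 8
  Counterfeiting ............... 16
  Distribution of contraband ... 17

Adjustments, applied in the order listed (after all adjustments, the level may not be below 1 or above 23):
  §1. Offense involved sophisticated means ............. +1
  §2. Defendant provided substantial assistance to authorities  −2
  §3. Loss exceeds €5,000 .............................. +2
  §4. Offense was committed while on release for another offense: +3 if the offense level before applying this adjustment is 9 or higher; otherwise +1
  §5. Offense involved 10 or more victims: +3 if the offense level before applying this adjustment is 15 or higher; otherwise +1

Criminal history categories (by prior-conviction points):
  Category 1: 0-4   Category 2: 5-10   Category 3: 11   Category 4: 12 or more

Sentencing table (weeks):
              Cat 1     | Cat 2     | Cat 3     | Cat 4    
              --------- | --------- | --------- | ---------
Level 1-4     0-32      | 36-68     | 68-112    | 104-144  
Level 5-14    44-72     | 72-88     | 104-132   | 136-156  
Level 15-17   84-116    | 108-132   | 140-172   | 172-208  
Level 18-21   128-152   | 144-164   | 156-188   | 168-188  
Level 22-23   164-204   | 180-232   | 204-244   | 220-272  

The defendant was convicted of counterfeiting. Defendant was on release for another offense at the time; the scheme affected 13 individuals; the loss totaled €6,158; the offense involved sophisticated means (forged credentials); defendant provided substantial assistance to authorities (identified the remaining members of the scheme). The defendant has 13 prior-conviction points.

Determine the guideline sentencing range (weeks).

Base offense level for counterfeiting: 16.
§1 applies: 16 + 1 = 17.
§2 applies: 17 − 2 = 15.
§3 applies: 15 + 2 = 17.
§4 applies (level before this adjustment is 17 ≥ 9, so +3): 17 + 3 = 20.
§5 applies (level before this adjustment is 20 ≥ 15, so +3): 20 + 3 = 23.
Final offense level: 23.
Criminal history: 13 prior points → Category 4 (12+).
Level 23 falls in the 22-23 band.
Grid: Level 22-23 × Category 4 = 220-272 weeks.

220-272 weeks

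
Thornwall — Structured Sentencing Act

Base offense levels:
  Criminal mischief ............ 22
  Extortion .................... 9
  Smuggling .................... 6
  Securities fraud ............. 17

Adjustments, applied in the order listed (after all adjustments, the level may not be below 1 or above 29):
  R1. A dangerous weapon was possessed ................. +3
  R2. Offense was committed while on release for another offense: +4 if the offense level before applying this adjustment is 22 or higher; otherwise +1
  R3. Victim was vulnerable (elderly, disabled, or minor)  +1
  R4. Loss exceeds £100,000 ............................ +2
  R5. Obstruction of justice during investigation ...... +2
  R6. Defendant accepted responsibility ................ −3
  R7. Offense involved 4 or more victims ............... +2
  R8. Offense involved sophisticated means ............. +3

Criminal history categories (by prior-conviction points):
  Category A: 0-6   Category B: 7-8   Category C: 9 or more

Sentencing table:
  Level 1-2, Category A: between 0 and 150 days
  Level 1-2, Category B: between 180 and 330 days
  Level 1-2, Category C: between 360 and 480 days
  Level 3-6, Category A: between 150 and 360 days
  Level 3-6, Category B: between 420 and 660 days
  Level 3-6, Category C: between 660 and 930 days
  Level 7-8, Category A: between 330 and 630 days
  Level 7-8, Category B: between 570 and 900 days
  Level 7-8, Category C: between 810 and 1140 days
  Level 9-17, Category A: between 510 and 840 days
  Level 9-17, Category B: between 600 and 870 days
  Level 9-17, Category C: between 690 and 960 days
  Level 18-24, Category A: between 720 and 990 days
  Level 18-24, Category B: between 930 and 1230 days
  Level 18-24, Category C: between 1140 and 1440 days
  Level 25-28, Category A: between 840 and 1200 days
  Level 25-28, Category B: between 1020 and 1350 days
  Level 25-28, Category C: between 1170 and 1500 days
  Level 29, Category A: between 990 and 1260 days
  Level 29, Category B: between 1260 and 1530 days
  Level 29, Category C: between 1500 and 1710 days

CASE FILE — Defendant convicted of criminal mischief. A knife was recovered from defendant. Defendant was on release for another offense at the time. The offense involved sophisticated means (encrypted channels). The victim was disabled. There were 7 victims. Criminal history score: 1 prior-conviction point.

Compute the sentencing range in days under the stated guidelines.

Base offense level for criminal mischief: 22.
R1 applies: 22 + 3 = 25.
R2 applies (level before this adjustment is 25 ≥ 22, so +4): 25 + 4 = 29.
R3 applies: 29 + 1 = 30.
R4 does not apply.
R5 does not apply.
R6 does not apply.
R7 applies: 30 + 2 = 32.
R8 applies: 32 + 3 = 35.
Level 35 exceeds the maximum of 29; capped at 29.
Final offense level: 29.
Criminal history: 1 prior point → Category A (0-6).
Level 29 falls in the 29 band.
Grid: Level 29 × Category A = 990-1260 days.

990-1260 days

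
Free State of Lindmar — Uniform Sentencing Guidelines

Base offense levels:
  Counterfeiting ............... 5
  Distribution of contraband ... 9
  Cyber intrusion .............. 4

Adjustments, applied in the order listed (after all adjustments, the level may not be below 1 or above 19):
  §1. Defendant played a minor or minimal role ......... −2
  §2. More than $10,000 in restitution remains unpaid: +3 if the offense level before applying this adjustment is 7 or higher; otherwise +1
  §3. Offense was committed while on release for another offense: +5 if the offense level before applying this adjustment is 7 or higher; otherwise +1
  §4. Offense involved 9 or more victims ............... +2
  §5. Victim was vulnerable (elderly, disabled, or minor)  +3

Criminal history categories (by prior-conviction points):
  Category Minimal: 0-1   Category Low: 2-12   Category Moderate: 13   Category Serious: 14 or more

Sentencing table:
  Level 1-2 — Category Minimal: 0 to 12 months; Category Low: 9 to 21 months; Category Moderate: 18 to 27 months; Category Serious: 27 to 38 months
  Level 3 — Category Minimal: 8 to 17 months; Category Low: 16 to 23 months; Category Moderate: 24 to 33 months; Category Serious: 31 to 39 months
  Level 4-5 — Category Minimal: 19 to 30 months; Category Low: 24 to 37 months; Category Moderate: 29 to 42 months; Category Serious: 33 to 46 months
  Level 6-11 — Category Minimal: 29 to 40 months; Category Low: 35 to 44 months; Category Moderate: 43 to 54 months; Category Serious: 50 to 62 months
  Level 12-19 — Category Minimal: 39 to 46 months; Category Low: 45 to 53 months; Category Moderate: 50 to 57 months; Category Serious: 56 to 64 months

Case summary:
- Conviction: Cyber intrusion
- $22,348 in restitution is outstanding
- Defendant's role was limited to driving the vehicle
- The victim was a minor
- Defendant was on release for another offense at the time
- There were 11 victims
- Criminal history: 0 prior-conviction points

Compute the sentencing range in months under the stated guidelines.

29-40 months

Base offense level for cyber intrusion: 4.
§1 applies: 4 − 2 = 2.
§2 applies (level before this adjustment is 2 < 7, so +1): 2 + 1 = 3.
§3 applies (level before this adjustment is 3 < 7, so +1): 3 + 1 = 4.
§4 applies: 4 + 2 = 6.
§5 applies: 6 + 3 = 9.
Final offense level: 9.
Criminal history: 0 prior points → Category Minimal (0-1).
Level 9 falls in the 6-11 band.
Grid: Level 6-11 × Category Minimal = 29-40 months.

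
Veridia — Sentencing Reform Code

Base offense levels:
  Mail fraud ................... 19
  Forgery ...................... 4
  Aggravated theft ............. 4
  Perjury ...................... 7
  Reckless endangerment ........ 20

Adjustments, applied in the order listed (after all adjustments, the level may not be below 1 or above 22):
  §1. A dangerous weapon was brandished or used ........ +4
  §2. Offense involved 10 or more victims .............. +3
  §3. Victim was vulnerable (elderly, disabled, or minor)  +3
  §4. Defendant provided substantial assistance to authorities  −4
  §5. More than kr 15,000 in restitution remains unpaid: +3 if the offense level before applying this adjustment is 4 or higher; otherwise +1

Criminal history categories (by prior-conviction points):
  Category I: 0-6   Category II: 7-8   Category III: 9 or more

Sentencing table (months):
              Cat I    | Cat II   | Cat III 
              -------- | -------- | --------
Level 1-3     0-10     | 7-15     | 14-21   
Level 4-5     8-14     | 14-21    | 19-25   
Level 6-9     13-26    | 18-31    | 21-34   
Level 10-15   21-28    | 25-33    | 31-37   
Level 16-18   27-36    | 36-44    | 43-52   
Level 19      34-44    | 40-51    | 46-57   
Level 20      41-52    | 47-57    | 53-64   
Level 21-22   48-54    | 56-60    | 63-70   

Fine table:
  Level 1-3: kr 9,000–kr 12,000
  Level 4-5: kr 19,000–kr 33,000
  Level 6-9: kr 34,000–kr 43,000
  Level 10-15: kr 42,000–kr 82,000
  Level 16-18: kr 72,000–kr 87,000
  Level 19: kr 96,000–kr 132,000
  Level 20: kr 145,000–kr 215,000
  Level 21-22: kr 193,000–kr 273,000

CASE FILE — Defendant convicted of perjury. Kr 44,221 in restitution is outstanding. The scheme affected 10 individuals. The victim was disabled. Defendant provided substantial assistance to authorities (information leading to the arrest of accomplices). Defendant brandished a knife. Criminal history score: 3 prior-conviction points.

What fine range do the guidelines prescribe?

Base offense level for perjury: 7.
§1 applies: 7 + 4 = 11.
§2 applies: 11 + 3 = 14.
§3 applies: 14 + 3 = 17.
§4 applies: 17 − 4 = 13.
§5 applies (level before this adjustment is 13 ≥ 4, so +3): 13 + 3 = 16.
Final offense level: 16.
Level 16 falls in the 16-18 band.
Fine table: Level 16-18 → kr 72,000–kr 87,000.

kr 72,000–kr 87,000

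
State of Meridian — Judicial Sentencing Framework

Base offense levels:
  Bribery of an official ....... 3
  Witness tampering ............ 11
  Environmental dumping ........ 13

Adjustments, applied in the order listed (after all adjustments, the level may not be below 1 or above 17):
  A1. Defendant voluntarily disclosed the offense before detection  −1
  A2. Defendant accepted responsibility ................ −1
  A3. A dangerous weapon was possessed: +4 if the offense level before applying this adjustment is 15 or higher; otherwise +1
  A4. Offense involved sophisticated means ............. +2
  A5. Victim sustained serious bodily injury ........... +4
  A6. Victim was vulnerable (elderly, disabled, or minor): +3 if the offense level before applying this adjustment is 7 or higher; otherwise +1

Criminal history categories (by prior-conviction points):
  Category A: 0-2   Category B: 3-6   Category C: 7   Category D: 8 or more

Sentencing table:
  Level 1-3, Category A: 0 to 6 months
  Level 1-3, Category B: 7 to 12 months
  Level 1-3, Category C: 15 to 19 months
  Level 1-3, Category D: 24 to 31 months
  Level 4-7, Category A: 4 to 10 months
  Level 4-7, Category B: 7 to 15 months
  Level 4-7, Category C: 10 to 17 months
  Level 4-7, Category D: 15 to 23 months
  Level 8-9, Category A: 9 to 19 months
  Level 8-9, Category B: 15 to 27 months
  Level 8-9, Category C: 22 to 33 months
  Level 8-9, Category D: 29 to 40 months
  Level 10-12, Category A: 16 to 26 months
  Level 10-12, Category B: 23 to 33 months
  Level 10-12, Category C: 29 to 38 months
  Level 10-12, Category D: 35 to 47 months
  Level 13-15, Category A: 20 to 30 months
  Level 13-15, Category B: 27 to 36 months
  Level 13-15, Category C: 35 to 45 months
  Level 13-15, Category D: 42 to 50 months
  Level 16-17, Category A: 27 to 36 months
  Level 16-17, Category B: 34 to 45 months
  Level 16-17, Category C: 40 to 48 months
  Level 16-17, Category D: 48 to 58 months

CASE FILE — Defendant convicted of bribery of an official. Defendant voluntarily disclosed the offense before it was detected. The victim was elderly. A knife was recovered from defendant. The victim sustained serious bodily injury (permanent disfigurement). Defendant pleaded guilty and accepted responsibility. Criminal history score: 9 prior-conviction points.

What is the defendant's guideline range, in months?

15-23 months

Base offense level for bribery of an official: 3.
A1 applies: 3 − 1 = 2.
A2 applies: 2 − 1 = 1.
A3 applies (level before this adjustment is 1 < 15, so +1): 1 + 1 = 2.
A5 applies: 2 + 4 = 6.
A6 applies (level before this adjustment is 6 < 7, so +1): 6 + 1 = 7.
Final offense level: 7.
Criminal history: 9 prior points → Category D (8+).
Level 7 falls in the 4-7 band.
Grid: Level 4-7 × Category D = 15-23 months.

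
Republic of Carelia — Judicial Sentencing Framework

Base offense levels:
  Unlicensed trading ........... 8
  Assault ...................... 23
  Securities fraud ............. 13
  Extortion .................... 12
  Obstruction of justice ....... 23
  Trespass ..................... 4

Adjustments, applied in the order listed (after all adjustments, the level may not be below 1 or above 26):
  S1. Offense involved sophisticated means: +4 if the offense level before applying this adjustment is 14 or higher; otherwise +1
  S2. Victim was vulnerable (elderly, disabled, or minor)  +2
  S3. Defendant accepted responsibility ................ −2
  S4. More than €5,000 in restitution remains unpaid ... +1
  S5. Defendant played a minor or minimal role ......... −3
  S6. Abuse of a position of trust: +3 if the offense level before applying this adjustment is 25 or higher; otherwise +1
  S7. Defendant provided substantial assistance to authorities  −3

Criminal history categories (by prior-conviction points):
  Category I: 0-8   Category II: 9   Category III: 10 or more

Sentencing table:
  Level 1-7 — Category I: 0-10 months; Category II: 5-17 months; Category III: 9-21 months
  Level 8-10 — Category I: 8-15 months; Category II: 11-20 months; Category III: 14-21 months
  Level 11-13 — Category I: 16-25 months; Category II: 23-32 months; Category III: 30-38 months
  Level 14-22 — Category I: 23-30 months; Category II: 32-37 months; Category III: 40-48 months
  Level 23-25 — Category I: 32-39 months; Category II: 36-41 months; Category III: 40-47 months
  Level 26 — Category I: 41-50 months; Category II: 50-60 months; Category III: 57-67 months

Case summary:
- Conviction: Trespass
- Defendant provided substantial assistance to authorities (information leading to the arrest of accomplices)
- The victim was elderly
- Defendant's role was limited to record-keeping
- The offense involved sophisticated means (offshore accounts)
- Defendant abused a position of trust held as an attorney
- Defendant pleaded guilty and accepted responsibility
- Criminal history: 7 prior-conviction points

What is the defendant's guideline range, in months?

Base offense level for trespass: 4.
S1 applies (level before this adjustment is 4 < 14, so +1): 4 + 1 = 5.
S2 applies: 5 + 2 = 7.
S3 applies: 7 − 2 = 5.
S4 does not apply.
S5 applies: 5 − 3 = 2.
S6 applies (level before this adjustment is 2 < 25, so +1): 2 + 1 = 3.
S7 applies: 3 − 3 = 0.
Level 0 is below the minimum of 1; floored at 1.
Final offense level: 1.
Criminal history: 7 prior points → Category I (0-8).
Level 1 falls in the 1-7 band.
Grid: Level 1-7 × Category I = 0-10 months.

0-10 months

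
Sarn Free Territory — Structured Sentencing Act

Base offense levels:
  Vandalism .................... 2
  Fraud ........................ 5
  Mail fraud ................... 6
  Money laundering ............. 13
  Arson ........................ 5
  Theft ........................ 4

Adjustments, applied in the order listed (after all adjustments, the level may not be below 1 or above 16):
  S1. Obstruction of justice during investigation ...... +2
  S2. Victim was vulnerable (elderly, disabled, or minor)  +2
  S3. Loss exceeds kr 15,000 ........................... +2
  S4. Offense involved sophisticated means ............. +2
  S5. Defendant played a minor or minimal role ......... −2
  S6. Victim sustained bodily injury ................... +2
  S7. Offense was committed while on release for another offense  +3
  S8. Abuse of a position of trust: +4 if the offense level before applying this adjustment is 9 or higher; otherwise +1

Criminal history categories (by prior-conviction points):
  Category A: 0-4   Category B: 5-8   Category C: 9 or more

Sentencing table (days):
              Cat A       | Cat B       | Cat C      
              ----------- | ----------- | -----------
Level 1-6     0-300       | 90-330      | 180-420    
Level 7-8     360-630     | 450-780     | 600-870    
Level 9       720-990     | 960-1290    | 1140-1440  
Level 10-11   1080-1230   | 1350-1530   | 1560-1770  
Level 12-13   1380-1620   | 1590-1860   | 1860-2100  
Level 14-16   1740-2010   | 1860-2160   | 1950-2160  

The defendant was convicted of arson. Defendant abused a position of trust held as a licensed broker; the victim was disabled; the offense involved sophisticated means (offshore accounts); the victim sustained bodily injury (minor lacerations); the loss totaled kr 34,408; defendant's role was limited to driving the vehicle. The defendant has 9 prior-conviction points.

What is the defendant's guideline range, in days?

Base offense level for arson: 5.
S1 does not apply.
S2 applies: 5 + 2 = 7.
S3 applies: 7 + 2 = 9.
S4 applies: 9 + 2 = 11.
S5 applies: 11 − 2 = 9.
S6 applies: 9 + 2 = 11.
S8 applies (level before this adjustment is 11 ≥ 9, so +4): 11 + 4 = 15.
Final offense level: 15.
Criminal history: 9 prior points → Category C (9+).
Level 15 falls in the 14-16 band.
Grid: Level 14-16 × Category C = 1950-2160 days.

1950-2160 days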